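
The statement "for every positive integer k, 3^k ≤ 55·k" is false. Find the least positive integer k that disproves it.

A counterexample is any positive integer k such that 3^k > 55·k; we check each in order.
For k = 1, 2, 3, 4, 5 the conclusion holds.
k = 6: 3^k = 729 and 55·k = 330, so 729 > 330.
Hence k = 6 is a counterexample.

k = 6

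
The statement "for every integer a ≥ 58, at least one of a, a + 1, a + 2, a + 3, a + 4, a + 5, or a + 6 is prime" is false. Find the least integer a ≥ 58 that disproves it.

We need the least integer a ≥ 58 for which a, a + 1, a + 2, a + 3, a + 4, a + 5, a + 6 are all composite.
For a = 58, 59, 60, 61, …, 87, 88, 89 the conclusion holds.
a = 90: 90 = 2 × 45; 91 = 7 × 13; 92 = 2 × 46; 93 = 3 × 31; 94 = 2 × 47; 95 = 5 × 19; 96 = 2 × 48 — all composite.

a = 90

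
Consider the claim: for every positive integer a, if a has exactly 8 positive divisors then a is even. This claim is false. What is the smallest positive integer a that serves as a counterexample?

a = 105

Check each positive integer a in order until a has exactly 8 positive divisors but a is odd.
For a = 24, 30, 40, 42, …, 88, 102, 104 the conclusion holds.
a = 105: divisors of 105: 1, 3, 5, 7, 15, 21, 35, 105; 105 is odd.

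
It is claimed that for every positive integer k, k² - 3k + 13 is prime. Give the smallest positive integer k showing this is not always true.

A counterexample is any positive integer k such that k² - 3k + 13 is not prime; we check each in order.
The first 11 eligible values, up to k = 11, all satisfy the conclusion.
k = 12: k² - 3k + 13 = 121 = 11 × 11, composite.
Thus k = 12 disproves the claim, and no smaller k works.

k = 12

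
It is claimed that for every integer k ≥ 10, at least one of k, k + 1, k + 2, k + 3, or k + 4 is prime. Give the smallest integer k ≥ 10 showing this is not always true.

k = 24

We need the least integer k ≥ 10 for which k, k + 1, k + 2, k + 3, k + 4 are all composite.
For k = 10, 11, 12, 13, …, 21, 22, 23 the conclusion holds.
k = 24: 24 = 2 × 12; 25 = 5 × 5; 26 = 2 × 13; 27 = 3 × 9; 28 = 2 × 14 — all composite.
Hence k = 24 is a counterexample.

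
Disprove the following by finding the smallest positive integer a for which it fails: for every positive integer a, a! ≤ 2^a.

a = 4

Check each positive integer a in order until a! > 2^a.
a = 1: a! = 1 and 2^a = 2, so 1 ≤ 2.
a = 2: a! = 2 and 2^a = 4, so 2 ≤ 4.
a = 3: a! = 6 and 2^a = 8, so 6 ≤ 8.
a = 4: a! = 24 and 2^a = 16, so 24 > 16.
Thus a = 4 disproves the claim, and no smaller a works.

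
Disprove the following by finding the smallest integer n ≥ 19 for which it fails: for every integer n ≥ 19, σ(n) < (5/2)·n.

n = 24

We need the least integer n ≥ 19 for which the claim fails.
n = 19: σ(19) = 20; 20 < 95/2.
n = 20: σ(20) = 42; 42 < 50.
n = 21: σ(21) = 32; 32 < 105/2.
n = 22: σ(22) = 36; 36 < 55.
n = 23: σ(23) = 24; 24 < 115/2.
n = 24: σ(24) = 60; 60 ≥ 60.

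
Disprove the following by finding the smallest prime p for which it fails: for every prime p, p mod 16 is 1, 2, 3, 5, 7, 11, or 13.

For p = 2, 3, 5, 7, 11, 13, 17, 19, 23, 29 the conclusion holds.
p = 31: 31 mod 16 = 15 — not in {1, 2, 3, 5, 7, 11, 13}.

p = 31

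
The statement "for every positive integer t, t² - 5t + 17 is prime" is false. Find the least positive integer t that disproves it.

t = 13

We need the least positive integer t for which t² - 5t + 17 is not prime.
For t = 1, 2, 3, 4, …, 10, 11, 12 the conclusion holds.
t = 13: t² - 5t + 17 = 121 = 11 × 11, composite.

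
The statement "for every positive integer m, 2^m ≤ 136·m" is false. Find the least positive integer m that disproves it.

The first 10 eligible values, up to m = 10, all satisfy the conclusion.
m = 11: 2^m = 2048 and 136·m = 1496, so 2048 > 1496.
Hence m = 11 is a counterexample.

m = 11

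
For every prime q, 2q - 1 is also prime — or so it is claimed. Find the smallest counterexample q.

We need the least prime q for which 2q - 1 is not prime.
For q = 2, 3 the conclusion holds.
q = 5: 2q - 1 = 9 = 3 × 3, not prime.
Thus q = 5 disproves the claim, and no smaller q works.

q = 5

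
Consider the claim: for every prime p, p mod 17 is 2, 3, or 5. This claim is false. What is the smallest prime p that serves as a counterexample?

For p = 2, 3, 5 the conclusion holds.
p = 7: 7 mod 17 = 7 — not in {2, 3, 5}.

p = 7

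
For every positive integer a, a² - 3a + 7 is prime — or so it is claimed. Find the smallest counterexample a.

The first 5 eligible values, up to a = 5, all satisfy the conclusion.
a = 6: a² - 3a + 7 = 25 = 5 × 5, composite.

a = 6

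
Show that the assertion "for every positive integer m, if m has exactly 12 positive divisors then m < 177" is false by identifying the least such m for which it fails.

m = 198

We need the least positive integer m for which m has exactly 12 positive divisors but the claim fails.
For m = 60, 72, 84, 90, …, 150, 156, 160 the conclusion holds.
m = 198: τ(198) = 12; 198 ≥ 177.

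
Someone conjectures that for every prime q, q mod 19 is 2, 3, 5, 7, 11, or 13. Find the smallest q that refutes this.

q = 17

A counterexample is any prime q such that the claim fails; we check each in order.
The first 6 eligible values, up to q = 13, all satisfy the conclusion.
q = 17: 17 mod 19 = 17 — not in {2, 3, 5, 7, 11, 13}.
So q = 17 is the smallest counterexample.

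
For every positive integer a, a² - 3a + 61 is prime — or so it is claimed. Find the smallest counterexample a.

Check each positive integer a in order until a² - 3a + 61 is not prime.
a = 1: a² - 3a + 61 = 59, prime.
a = 2: a² - 3a + 61 = 59, prime.
a = 3: a² - 3a + 61 = 61, prime.
a = 4: a² - 3a + 61 = 65 = 5 × 13, composite.
Hence a = 4 is a counterexample.

a = 4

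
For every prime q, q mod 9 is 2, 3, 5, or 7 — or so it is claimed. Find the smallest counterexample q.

q = 13

We need the least prime q for which the claim fails.
The first 5 eligible values, up to q = 11, all satisfy the conclusion.
q = 13: 13 mod 9 = 4 — not in {2, 3, 5, 7}.
So q = 13 is the smallest counterexample.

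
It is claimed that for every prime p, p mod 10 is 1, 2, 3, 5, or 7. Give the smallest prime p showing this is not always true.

A counterexample is any prime p such that the claim fails; we check each in order.
p = 2: 2 mod 10 = 2.
p = 3: 3 mod 10 = 3.
p = 5: 5 mod 10 = 5.
p = 7: 7 mod 10 = 7.
p = 11: 11 mod 10 = 1.
p = 13: 13 mod 10 = 3.
p = 17: 17 mod 10 = 7.
p = 19: 19 mod 10 = 9 — not in {1, 2, 3, 5, 7}.
Hence p = 19 is a counterexample.

p = 19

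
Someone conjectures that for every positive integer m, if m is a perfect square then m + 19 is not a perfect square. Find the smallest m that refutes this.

m = 1: 1 + 19 = 20, not a perfect square.
m = 4: 4 + 19 = 23, not a perfect square.
m = 9: 9 + 19 = 28, not a perfect square.
m = 16: 16 + 19 = 35, not a perfect square.
m = 25: 25 + 19 = 44, not a perfect square.
m = 36: 36 + 19 = 55, not a perfect square.
m = 49: 49 + 19 = 68, not a perfect square.
m = 64: 64 + 19 = 83, not a perfect square.
m = 81: 81 = 9² and 81 + 19 = 100 = 10².
Thus m = 81 disproves the claim, and no smaller m works.

m = 81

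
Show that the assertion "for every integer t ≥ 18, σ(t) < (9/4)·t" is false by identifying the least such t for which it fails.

We need the least integer t ≥ 18 for which the claim fails.
t = 18: σ(18) = 39; 39 < 81/2.
t = 19: σ(19) = 20; 20 < 171/4.
t = 20: σ(20) = 42; 42 < 45.
t = 21: σ(21) = 32; 32 < 189/4.
t = 22: σ(22) = 36; 36 < 99/2.
t = 23: σ(23) = 24; 24 < 207/4.
t = 24: σ(24) = 60; 60 ≥ 54.

t = 24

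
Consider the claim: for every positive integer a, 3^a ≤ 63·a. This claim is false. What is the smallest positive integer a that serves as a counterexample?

a = 6

We need the least positive integer a for which 3^a > 63·a.
a = 1: 3^a = 3 and 63·a = 63, so 3 ≤ 63.
a = 2: 3^a = 9 and 63·a = 126, so 9 ≤ 126.
a = 3: 3^a = 27 and 63·a = 189, so 27 ≤ 189.
a = 4: 3^a = 81 and 63·a = 252, so 81 ≤ 252.
a = 5: 3^a = 243 and 63·a = 315, so 243 ≤ 315.
a = 6: 3^a = 729 and 63·a = 378, so 729 > 378.
So a = 6 is the smallest counterexample.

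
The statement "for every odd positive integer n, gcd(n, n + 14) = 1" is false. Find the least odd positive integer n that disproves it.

Check each odd positive integer n in order until gcd(n, n + 14) > 1.
n = 1: gcd(1, 15) = 1.
n = 3: gcd(3, 17) = 1.
n = 5: gcd(5, 19) = 1.
n = 7: gcd(7, 21) = 7.
Thus n = 7 disproves the claim, and no smaller n works.

n = 7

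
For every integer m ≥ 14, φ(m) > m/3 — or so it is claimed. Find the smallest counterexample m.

m = 18

For m = 14, 15, 16, 17 the conclusion holds.
m = 18: φ(18) = 6 and 18/3 = 6, so φ(18) ≤ 18/3.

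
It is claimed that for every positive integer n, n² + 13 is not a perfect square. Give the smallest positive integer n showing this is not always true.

We need the least positive integer n for which n² + 13 is a perfect square.
The first 5 eligible values, up to n = 5, all satisfy the conclusion.
n = 6: 6² + 13 = 49 = 7², a perfect square.
Hence n = 6 is a counterexample.

n = 6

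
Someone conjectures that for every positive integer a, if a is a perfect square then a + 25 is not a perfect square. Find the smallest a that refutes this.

A counterexample is any positive integer a such that a is a perfect square but a + 25 is a perfect square; we check each in order.
The first 11 eligible values, up to a = 121, all satisfy the conclusion.
a = 144: 144 = 12² and 144 + 25 = 169 = 13².

a = 144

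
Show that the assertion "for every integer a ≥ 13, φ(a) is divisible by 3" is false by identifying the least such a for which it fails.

Check each integer a ≥ 13 in order until φ(a) is not divisible by 3.
a = 13: φ(13) = 12; 12 mod 3 = 0.
a = 14: φ(14) = 6; 6 mod 3 = 0.
a = 15: φ(15) = 8; 8 mod 3 = 2.

a = 15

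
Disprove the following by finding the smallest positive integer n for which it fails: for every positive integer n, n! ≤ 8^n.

n = 20

We need the least positive integer n for which n! > 8^n.
For n = 1, 2, 3, 4, …, 17, 18, 19 the conclusion holds.
n = 20: n! = 2432902008176640000 and 8^n = 1152921504606846976, so 2432902008176640000 > 1152921504606846976.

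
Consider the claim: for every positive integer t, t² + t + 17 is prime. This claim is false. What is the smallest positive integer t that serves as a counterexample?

t = 16

The first 15 eligible values, up to t = 15, all satisfy the conclusion.
t = 16: t² + t + 17 = 289 = 17 × 17, composite.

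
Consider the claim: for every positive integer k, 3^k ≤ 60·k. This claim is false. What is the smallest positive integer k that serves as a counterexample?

k = 6

Check each positive integer k in order until 3^k > 60·k.
k = 1: 3^k = 3 and 60·k = 60, so 3 ≤ 60.
k = 2: 3^k = 9 and 60·k = 120, so 9 ≤ 120.
k = 3: 3^k = 27 and 60·k = 180, so 27 ≤ 180.
k = 4: 3^k = 81 and 60·k = 240, so 81 ≤ 240.
k = 5: 3^k = 243 and 60·k = 300, so 243 ≤ 300.
k = 6: 3^k = 729 and 60·k = 360, so 729 > 360.
So k = 6 is the smallest counterexample.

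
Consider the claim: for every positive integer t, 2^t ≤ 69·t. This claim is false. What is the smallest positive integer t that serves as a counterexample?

We need the least positive integer t for which 2^t > 69·t.
For t = 1, 2, 3, 4, 5, 6, 7, 8, 9 the conclusion holds.
t = 10: 2^t = 1024 and 69·t = 690, so 1024 > 690.
So t = 10 is the smallest counterexample.

t = 10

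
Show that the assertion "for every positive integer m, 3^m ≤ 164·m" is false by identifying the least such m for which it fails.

m = 7

The first 6 eligible values, up to m = 6, all satisfy the conclusion.
m = 7: 3^m = 2187 and 164·m = 1148, so 2187 > 1148.
Thus m = 7 disproves the claim, and no smaller m works.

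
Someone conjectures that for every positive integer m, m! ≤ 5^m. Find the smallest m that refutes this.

m = 12

A counterexample is any positive integer m such that m! > 5^m; we check each in order.
For m = 1, 2, 3, 4, …, 9, 10, 11 the conclusion holds.
m = 12: m! = 479001600 and 5^m = 244140625, so 479001600 > 244140625.
Thus m = 12 disproves the claim, and no smaller m works.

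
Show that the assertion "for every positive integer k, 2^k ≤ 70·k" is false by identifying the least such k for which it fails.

Check each positive integer k in order until 2^k > 70·k.
The first 9 eligible values, up to k = 9, all satisfy the conclusion.
k = 10: 2^k = 1024 and 70·k = 700, so 1024 > 700.
Hence k = 10 is a counterexample.

k = 10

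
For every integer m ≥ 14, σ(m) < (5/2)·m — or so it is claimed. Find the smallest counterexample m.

A counterexample is any integer m ≥ 14 such that the claim fails; we check each in order.
For m = 14, 15, 16, 17, 18, 19, 20, 21, 22, 23 the conclusion holds.
m = 24: σ(24) = 60; 60 ≥ 60.
So m = 24 is the smallest counterexample.

m = 24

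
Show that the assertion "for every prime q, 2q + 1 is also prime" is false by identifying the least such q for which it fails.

A counterexample is any prime q such that 2q + 1 is not prime; we check each in order.
For q = 2, 3, 5 the conclusion holds.
q = 7: 2q + 1 = 15 = 3 × 5, not prime.

q = 7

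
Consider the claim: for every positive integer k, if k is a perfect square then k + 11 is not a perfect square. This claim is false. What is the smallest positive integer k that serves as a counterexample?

k = 25

For k = 1, 4, 9, 16 the conclusion holds.
k = 25: 25 = 5² and 25 + 11 = 36 = 6².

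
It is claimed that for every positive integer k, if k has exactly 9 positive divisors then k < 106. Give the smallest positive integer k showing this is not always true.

For k = 36, 100 the conclusion holds.
k = 196: τ(196) = 9; 196 ≥ 106.
Hence k = 196 is a counterexample.

k = 196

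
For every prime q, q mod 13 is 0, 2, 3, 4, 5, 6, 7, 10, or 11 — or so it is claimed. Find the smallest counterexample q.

q = 47

The first 14 eligible values, up to q = 43, all satisfy the conclusion.
q = 47: 47 mod 13 = 8 — not in {0, 2, 3, 4, 5, 6, 7, 10, 11}.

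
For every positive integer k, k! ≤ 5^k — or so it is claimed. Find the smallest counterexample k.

k = 12

Check each positive integer k in order until k! > 5^k.
For k = 1, 2, 3, 4, …, 9, 10, 11 the conclusion holds.
k = 12: k! = 479001600 and 5^k = 244140625, so 479001600 > 244140625.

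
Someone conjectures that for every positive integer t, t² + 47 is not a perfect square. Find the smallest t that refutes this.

t = 23

A counterexample is any positive integer t such that t² + 47 is a perfect square; we check each in order.
The first 22 eligible values, up to t = 22, all satisfy the conclusion.
t = 23: 23² + 47 = 576 = 24², a perfect square.
Thus t = 23 disproves the claim, and no smaller t works.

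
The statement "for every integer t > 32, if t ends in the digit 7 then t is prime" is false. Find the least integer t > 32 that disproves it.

t = 57

We need the least integer t > 32 for which t ends in the digit 7 but t is not prime.
t = 37: 37 ends in 7 and is prime.
t = 47: 47 ends in 7 and is prime.
t = 57: 57 ends in 7; 57 = 3 × 19, composite.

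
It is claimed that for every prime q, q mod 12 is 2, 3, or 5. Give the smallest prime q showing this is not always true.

q = 7

For q = 2, 3, 5 the conclusion holds.
q = 7: 7 mod 12 = 7 — not in {2, 3, 5}.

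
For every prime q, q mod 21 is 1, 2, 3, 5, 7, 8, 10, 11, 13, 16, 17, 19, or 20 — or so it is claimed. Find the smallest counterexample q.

q = 67

For q = 2, 3, 5, 7, …, 53, 59, 61 the conclusion holds.
q = 67: 67 mod 21 = 4 — not in {1, 2, 3, 5, 7, 8, 10, 11, 13, 16, 17, 19, 20}.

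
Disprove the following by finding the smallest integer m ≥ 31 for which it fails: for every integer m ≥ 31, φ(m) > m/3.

m = 36

We need the least integer m ≥ 31 for which the claim fails.
For m = 31, 32, 33, 34, 35 the conclusion holds.
m = 36: φ(36) = 12 and 36/3 = 12, so φ(36) ≤ 36/3.
So m = 36 is the smallest counterexample.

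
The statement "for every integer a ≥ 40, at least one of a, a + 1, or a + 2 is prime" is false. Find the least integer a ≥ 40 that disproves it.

a = 44

A counterexample is any integer a ≥ 40 such that a, a + 1, a + 2 are all composite; we check each in order.
a = 40: 41 is prime.
a = 41: 41 is prime.
a = 42: 43 is prime.
a = 43: 43 is prime.
a = 44: 44 = 2 × 22; 45 = 3 × 15; 46 = 2 × 23 — all composite.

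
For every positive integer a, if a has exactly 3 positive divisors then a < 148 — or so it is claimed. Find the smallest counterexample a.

Check each positive integer a in order until a has exactly 3 positive divisors but the claim fails.
The first 5 eligible values, up to a = 121, all satisfy the conclusion.
a = 169: τ(169) = 3; 169 ≥ 148.
So a = 169 is the smallest counterexample.

a = 169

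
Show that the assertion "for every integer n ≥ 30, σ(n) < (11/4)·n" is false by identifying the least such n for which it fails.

n = 60

The first 30 eligible values, up to n = 59, all satisfy the conclusion.
n = 60: σ(60) = 168; 168 ≥ 165.
So n = 60 is the smallest counterexample.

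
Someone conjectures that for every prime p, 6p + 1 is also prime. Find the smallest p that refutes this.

p = 19

Check each prime p in order until 6p + 1 is not prime.
p = 2: 6p + 1 = 13, prime.
p = 3: 6p + 1 = 19, prime.
p = 5: 6p + 1 = 31, prime.
p = 7: 6p + 1 = 43, prime.
p = 11: 6p + 1 = 67, prime.
p = 13: 6p + 1 = 79, prime.
p = 17: 6p + 1 = 103, prime.
p = 19: 6p + 1 = 115 = 5 × 23, not prime.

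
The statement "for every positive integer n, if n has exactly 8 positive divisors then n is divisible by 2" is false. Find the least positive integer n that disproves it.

n = 105

We need the least positive integer n for which n has exactly 8 positive divisors but n is not divisible by 2.
The first 12 eligible values, up to n = 104, all satisfy the conclusion.
n = 105: τ(105) = 8; 105 mod 2 = 1.
Hence n = 105 is a counterexample.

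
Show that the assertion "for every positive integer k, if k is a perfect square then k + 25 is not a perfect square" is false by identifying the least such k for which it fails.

k = 144

Check each positive integer k in order until k is a perfect square but k + 25 is a perfect square.
For k = 1, 4, 9, 16, …, 81, 100, 121 the conclusion holds.
k = 144: 144 = 12² and 144 + 25 = 169 = 13².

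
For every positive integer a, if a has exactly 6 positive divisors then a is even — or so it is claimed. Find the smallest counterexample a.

a = 45

We need the least positive integer a for which a has exactly 6 positive divisors but a is odd.
a = 12: divisors of 12: 1, 2, 3, 4, 6, 12; 12 is even.
a = 18: divisors of 18: 1, 2, 3, 6, 9, 18; 18 is even.
a = 20: divisors of 20: 1, 2, 4, 5, 10, 20; 20 is even.
a = 28: divisors of 28: 1, 2, 4, 7, 14, 28; 28 is even.
a = 32: divisors of 32: 1, 2, 4, 8, 16, 32; 32 is even.
a = 44: divisors of 44: 1, 2, 4, 11, 22, 44; 44 is even.
a = 45: divisors of 45: 1, 3, 5, 9, 15, 45; 45 is odd.
Hence a = 45 is a counterexample.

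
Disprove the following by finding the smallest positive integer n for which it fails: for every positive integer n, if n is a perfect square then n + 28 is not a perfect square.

n = 1: 1 + 28 = 29, not a perfect square.
n = 4: 4 + 28 = 32, not a perfect square.
n = 9: 9 + 28 = 37, not a perfect square.
n = 16: 16 + 28 = 44, not a perfect square.
n = 25: 25 + 28 = 53, not a perfect square.
n = 36: 36 = 6² and 36 + 28 = 64 = 8².

n = 36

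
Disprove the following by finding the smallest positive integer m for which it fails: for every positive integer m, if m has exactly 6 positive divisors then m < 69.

m = 75

The first 11 eligible values, up to m = 68, all satisfy the conclusion.
m = 75: τ(75) = 6; 75 ≥ 69.
Thus m = 75 disproves the claim, and no smaller m works.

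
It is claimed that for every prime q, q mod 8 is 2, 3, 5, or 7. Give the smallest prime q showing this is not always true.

A counterexample is any prime q such that the claim fails; we check each in order.
q = 2: 2 mod 8 = 2.
q = 3: 3 mod 8 = 3.
q = 5: 5 mod 8 = 5.
q = 7: 7 mod 8 = 7.
q = 11: 11 mod 8 = 3.
q = 13: 13 mod 8 = 5.
q = 17: 17 mod 8 = 1 — not in {2, 3, 5, 7}.
So q = 17 is the smallest counterexample.

q = 17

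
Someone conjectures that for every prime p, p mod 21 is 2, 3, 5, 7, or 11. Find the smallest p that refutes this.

A counterexample is any prime p such that the claim fails; we check each in order.
p = 2: 2 mod 21 = 2.
p = 3: 3 mod 21 = 3.
p = 5: 5 mod 21 = 5.
p = 7: 7 mod 21 = 7.
p = 11: 11 mod 21 = 11.
p = 13: 13 mod 21 = 13 — not in {2, 3, 5, 7, 11}.

p = 13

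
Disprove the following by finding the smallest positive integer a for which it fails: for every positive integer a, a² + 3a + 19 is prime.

a = 15

The first 14 eligible values, up to a = 14, all satisfy the conclusion.
a = 15: a² + 3a + 19 = 289 = 17 × 17, composite.
Hence a = 15 is a counterexample.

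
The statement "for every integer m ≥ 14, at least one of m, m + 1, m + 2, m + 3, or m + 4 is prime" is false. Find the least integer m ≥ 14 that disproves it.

A counterexample is any integer m ≥ 14 such that m, m + 1, m + 2, m + 3, m + 4 are all composite; we check each in order.
For m = 14, 15, 16, 17, 18, 19, 20, 21, 22, 23 the conclusion holds.
m = 24: 24 = 2 × 12; 25 = 5 × 5; 26 = 2 × 13; 27 = 3 × 9; 28 = 2 × 14 — all composite.
Thus m = 24 disproves the claim, and no smaller m works.

m = 24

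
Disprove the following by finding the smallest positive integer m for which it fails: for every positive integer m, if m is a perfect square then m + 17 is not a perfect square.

Check each positive integer m in order until m is a perfect square but m + 17 is a perfect square.
For m = 1, 4, 9, 16, 25, 36, 49 the conclusion holds.
m = 64: 64 = 8² and 64 + 17 = 81 = 9².
So m = 64 is the smallest counterexample.

m = 64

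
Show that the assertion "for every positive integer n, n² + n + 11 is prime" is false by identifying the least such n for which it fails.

n = 10

Check each positive integer n in order until n² + n + 11 is not prime.
The first 9 eligible values, up to n = 9, all satisfy the conclusion.
n = 10: n² + n + 11 = 121 = 11 × 11, composite.
Thus n = 10 disproves the claim, and no smaller n works.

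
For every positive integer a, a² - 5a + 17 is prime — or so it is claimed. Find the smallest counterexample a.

We need the least positive integer a for which a² - 5a + 17 is not prime.
For a = 1, 2, 3, 4, …, 10, 11, 12 the conclusion holds.
a = 13: a² - 5a + 17 = 121 = 11 × 11, composite.
Hence a = 13 is a counterexample.

a = 13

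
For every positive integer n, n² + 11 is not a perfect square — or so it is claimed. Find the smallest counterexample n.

n = 5

The first 4 eligible values, up to n = 4, all satisfy the conclusion.
n = 5: 5² + 11 = 36 = 6², a perfect square.
Hence n = 5 is a counterexample.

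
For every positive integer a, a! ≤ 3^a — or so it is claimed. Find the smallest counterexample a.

a = 7

A counterexample is any positive integer a such that a! > 3^a; we check each in order.
The first 6 eligible values, up to a = 6, all satisfy the conclusion.
a = 7: a! = 5040 and 3^a = 2187, so 5040 > 2187.
So a = 7 is the smallest counterexample.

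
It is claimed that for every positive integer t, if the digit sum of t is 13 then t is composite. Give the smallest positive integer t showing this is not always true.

We need the least positive integer t for which the digit sum of t is 13 but t is prime.
For t = 49, 58 the conclusion holds.
t = 67: digit sum 13; 67 is prime, not composite.

t = 67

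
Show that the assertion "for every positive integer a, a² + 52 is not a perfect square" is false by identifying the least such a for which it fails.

a = 12

For a = 1, 2, 3, 4, …, 9, 10, 11 the conclusion holds.
a = 12: 12² + 52 = 196 = 14², a perfect square.
Thus a = 12 disproves the claim, and no smaller a works.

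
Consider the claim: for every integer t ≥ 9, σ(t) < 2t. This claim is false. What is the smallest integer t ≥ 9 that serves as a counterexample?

t = 12

For t = 9, 10, 11 the conclusion holds.
t = 12: σ(12) = 28; 28 ≥ 24.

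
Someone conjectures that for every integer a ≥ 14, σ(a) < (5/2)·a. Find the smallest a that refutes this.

We need the least integer a ≥ 14 for which the claim fails.
The first 10 eligible values, up to a = 23, all satisfy the conclusion.
a = 24: σ(24) = 60; 60 ≥ 60.
Thus a = 24 disproves the claim, and no smaller a works.

a = 24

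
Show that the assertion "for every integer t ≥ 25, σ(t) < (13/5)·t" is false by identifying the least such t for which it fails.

We need the least integer t ≥ 25 for which the claim fails.
For t = 25, 26, 27, 28, …, 57, 58, 59 the conclusion holds.
t = 60: σ(60) = 168; 168 ≥ 156.

t = 60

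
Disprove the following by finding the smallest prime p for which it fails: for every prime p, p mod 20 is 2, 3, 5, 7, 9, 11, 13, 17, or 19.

p = 41

We need the least prime p for which the claim fails.
For p = 2, 3, 5, 7, …, 29, 31, 37 the conclusion holds.
p = 41: 41 mod 20 = 1 — not in {2, 3, 5, 7, 9, 11, 13, 17, 19}.
So p = 41 is the smallest counterexample.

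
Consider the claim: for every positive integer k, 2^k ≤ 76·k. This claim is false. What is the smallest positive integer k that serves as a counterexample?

k = 10

We need the least positive integer k for which 2^k > 76·k.
For k = 1, 2, 3, 4, 5, 6, 7, 8, 9 the conclusion holds.
k = 10: 2^k = 1024 and 76·k = 760, so 1024 > 760.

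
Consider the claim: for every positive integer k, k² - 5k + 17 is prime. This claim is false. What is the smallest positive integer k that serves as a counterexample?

For k = 1, 2, 3, 4, …, 10, 11, 12 the conclusion holds.
k = 13: k² - 5k + 17 = 121 = 11 × 11, composite.
Hence k = 13 is a counterexample.

k = 13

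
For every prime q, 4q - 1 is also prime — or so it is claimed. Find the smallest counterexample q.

q = 7

For q = 2, 3, 5 the conclusion holds.
q = 7: 4q - 1 = 27 = 3 × 9, not prime.
Hence q = 7 is a counterexample.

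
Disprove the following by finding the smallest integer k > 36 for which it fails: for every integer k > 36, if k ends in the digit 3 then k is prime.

A counterexample is any integer k > 36 such that k ends in the digit 3 but k is not prime; we check each in order.
For k = 43, 53 the conclusion holds.
k = 63: 63 ends in 3; 63 = 3 × 21, composite.
So k = 63 is the smallest counterexample.

k = 63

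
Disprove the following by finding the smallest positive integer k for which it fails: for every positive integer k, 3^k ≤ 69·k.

For k = 1, 2, 3, 4, 5 the conclusion holds.
k = 6: 3^k = 729 and 69·k = 414, so 729 > 414.
Hence k = 6 is a counterexample.

k = 6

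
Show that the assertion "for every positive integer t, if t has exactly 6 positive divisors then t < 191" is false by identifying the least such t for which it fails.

t = 207

A counterexample is any positive integer t such that t has exactly 6 positive divisors but the claim fails; we check each in order.
For t = 12, 18, 20, 28, …, 172, 175, 188 the conclusion holds.
t = 207: τ(207) = 6; 207 ≥ 191.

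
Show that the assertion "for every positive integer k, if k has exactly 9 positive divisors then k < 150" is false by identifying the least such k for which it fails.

k = 196

Check each positive integer k in order until k has exactly 9 positive divisors but the claim fails.
k = 36: τ(36) = 9; 36 < 150.
k = 100: τ(100) = 9; 100 < 150.
k = 196: τ(196) = 9; 196 ≥ 150.
Hence k = 196 is a counterexample.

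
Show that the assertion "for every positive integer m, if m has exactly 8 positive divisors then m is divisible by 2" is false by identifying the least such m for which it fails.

m = 105

A counterexample is any positive integer m such that m has exactly 8 positive divisors but m is not divisible by 2; we check each in order.
For m = 24, 30, 40, 42, …, 88, 102, 104 the conclusion holds.
m = 105: τ(105) = 8; 105 mod 2 = 1.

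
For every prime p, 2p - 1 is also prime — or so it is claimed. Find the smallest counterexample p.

p = 5

Check each prime p in order until 2p - 1 is not prime.
p = 2: 2p - 1 = 3, prime.
p = 3: 2p - 1 = 5, prime.
p = 5: 2p - 1 = 9 = 3 × 3, not prime.
Thus p = 5 disproves the claim, and no smaller p works.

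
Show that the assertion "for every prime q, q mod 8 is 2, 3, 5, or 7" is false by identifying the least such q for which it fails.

q = 17

A counterexample is any prime q such that the claim fails; we check each in order.
q = 2: 2 mod 8 = 2.
q = 3: 3 mod 8 = 3.
q = 5: 5 mod 8 = 5.
q = 7: 7 mod 8 = 7.
q = 11: 11 mod 8 = 3.
q = 13: 13 mod 8 = 5.
q = 17: 17 mod 8 = 1 — not in {2, 3, 5, 7}.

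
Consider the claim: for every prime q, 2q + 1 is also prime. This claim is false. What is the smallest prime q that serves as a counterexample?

q = 7

A counterexample is any prime q such that 2q + 1 is not prime; we check each in order.
For q = 2, 3, 5 the conclusion holds.
q = 7: 2q + 1 = 15 = 3 × 5, not prime.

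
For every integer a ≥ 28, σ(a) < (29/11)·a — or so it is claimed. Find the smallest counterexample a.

A counterexample is any integer a ≥ 28 such that the claim fails; we check each in order.
For a = 28, 29, 30, 31, …, 57, 58, 59 the conclusion holds.
a = 60: σ(60) = 168; 168 ≥ 1740/11.

a = 60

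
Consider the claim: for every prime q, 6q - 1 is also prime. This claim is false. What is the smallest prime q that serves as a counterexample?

A counterexample is any prime q such that 6q - 1 is not prime; we check each in order.
For q = 2, 3, 5, 7 the conclusion holds.
q = 11: 6q - 1 = 65 = 5 × 13, not prime.
Thus q = 11 disproves the claim, and no smaller q works.

q = 11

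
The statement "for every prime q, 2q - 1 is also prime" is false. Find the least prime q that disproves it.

We need the least prime q for which 2q - 1 is not prime.
q = 2: 2q - 1 = 3, prime.
q = 3: 2q - 1 = 5, prime.
q = 5: 2q - 1 = 9 = 3 × 3, not prime.

q = 5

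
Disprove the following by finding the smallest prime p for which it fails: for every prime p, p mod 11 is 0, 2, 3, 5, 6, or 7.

We need the least prime p for which the claim fails.
p = 2: 2 mod 11 = 2.
p = 3: 3 mod 11 = 3.
p = 5: 5 mod 11 = 5.
p = 7: 7 mod 11 = 7.
p = 11: 11 mod 11 = 0.
p = 13: 13 mod 11 = 2.
p = 17: 17 mod 11 = 6.
p = 19: 19 mod 11 = 8 — not in {0, 2, 3, 5, 6, 7}.
Hence p = 19 is a counterexample.

p = 19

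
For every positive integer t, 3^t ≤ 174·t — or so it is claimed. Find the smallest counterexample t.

t = 7

t = 1: 3^t = 3 and 174·t = 174, so 3 ≤ 174.
t = 2: 3^t = 9 and 174·t = 348, so 9 ≤ 348.
t = 3: 3^t = 27 and 174·t = 522, so 27 ≤ 522.
t = 4: 3^t = 81 and 174·t = 696, so 81 ≤ 696.
t = 5: 3^t = 243 and 174·t = 870, so 243 ≤ 870.
t = 6: 3^t = 729 and 174·t = 1044, so 729 ≤ 1044.
t = 7: 3^t = 2187 and 174·t = 1218, so 2187 > 1218.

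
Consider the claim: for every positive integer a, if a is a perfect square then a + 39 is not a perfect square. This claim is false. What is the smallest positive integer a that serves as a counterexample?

a = 25

For a = 1, 4, 9, 16 the conclusion holds.
a = 25: 25 = 5² and 25 + 39 = 64 = 8².
So a = 25 is the smallest counterexample.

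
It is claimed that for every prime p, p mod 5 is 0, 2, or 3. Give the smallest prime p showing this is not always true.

We need the least prime p for which the claim fails.
For p = 2, 3, 5, 7 the conclusion holds.
p = 11: 11 mod 5 = 1 — not in {0, 2, 3}.

p = 11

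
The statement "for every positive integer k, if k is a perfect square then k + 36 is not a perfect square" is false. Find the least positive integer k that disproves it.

We need the least positive integer k for which k is a perfect square but k + 36 is a perfect square.
The first 7 eligible values, up to k = 49, all satisfy the conclusion.
k = 64: 64 = 8² and 64 + 36 = 100 = 10².
Thus k = 64 disproves the claim, and no smaller k works.

k = 64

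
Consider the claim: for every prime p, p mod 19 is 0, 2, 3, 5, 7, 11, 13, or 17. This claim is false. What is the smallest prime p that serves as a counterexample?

p = 23

We need the least prime p for which the claim fails.
The first 8 eligible values, up to p = 19, all satisfy the conclusion.
p = 23: 23 mod 19 = 4 — not in {0, 2, 3, 5, 7, 11, 13, 17}.
Thus p = 23 disproves the claim, and no smaller p works.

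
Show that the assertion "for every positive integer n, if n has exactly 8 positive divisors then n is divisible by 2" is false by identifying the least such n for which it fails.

A counterexample is any positive integer n such that n has exactly 8 positive divisors but n is not divisible by 2; we check each in order.
For n = 24, 30, 40, 42, …, 88, 102, 104 the conclusion holds.
n = 105: τ(105) = 8; 105 mod 2 = 1.
Thus n = 105 disproves the claim, and no smaller n works.

n = 105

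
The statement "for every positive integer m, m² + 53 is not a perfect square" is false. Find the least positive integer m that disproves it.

The first 25 eligible values, up to m = 25, all satisfy the conclusion.
m = 26: 26² + 53 = 729 = 27², a perfect square.

m = 26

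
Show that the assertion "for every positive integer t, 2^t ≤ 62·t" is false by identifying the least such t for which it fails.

t = 10

For t = 1, 2, 3, 4, 5, 6, 7, 8, 9 the conclusion holds.
t = 10: 2^t = 1024 and 62·t = 620, so 1024 > 620.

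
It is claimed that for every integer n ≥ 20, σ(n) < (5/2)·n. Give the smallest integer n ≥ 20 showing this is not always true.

Check each integer n ≥ 20 in order until the claim fails.
n = 20: σ(20) = 42; 42 < 50.
n = 21: σ(21) = 32; 32 < 105/2.
n = 22: σ(22) = 36; 36 < 55.
n = 23: σ(23) = 24; 24 < 115/2.
n = 24: σ(24) = 60; 60 ≥ 60.
Hence n = 24 is a counterexample.

n = 24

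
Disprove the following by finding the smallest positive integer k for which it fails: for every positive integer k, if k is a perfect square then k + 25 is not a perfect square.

A counterexample is any positive integer k such that k is a perfect square but k + 25 is a perfect square; we check each in order.
The first 11 eligible values, up to k = 121, all satisfy the conclusion.
k = 144: 144 = 12² and 144 + 25 = 169 = 13².

k = 144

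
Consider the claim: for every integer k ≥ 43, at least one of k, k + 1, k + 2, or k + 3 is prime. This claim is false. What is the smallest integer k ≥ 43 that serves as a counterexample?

We need the least integer k ≥ 43 for which k, k + 1, k + 2, k + 3 are all composite.
k = 43: 43 is prime.
k = 44: 47 is prime.
k = 45: 47 is prime.
k = 46: 47 is prime.
k = 47: 47 is prime.
k = 48: 48 = 2 × 24; 49 = 7 × 7; 50 = 2 × 25; 51 = 3 × 17 — all composite.

k = 48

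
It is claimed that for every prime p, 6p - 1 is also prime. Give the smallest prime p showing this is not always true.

p = 11

A counterexample is any prime p such that 6p - 1 is not prime; we check each in order.
p = 2: 6p - 1 = 11, prime.
p = 3: 6p - 1 = 17, prime.
p = 5: 6p - 1 = 29, prime.
p = 7: 6p - 1 = 41, prime.
p = 11: 6p - 1 = 65 = 5 × 13, not prime.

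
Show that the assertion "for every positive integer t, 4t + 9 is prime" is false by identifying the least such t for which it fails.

t = 3

Check each positive integer t in order until 4t + 9 is not prime.
t = 1: 4t + 9 = 13, prime.
t = 2: 4t + 9 = 17, prime.
t = 3: 4t + 9 = 21 = 3 × 7, composite.
Thus t = 3 disproves the claim, and no smaller t works.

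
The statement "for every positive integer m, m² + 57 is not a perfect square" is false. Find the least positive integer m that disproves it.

m = 8

We need the least positive integer m for which m² + 57 is a perfect square.
For m = 1, 2, 3, 4, 5, 6, 7 the conclusion holds.
m = 8: 8² + 57 = 121 = 11², a perfect square.
Hence m = 8 is a counterexample.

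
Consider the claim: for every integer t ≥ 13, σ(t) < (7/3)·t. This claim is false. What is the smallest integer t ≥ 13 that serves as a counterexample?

t = 24

A counterexample is any integer t ≥ 13 such that the claim fails; we check each in order.
The first 11 eligible values, up to t = 23, all satisfy the conclusion.
t = 24: σ(24) = 60; 60 ≥ 56.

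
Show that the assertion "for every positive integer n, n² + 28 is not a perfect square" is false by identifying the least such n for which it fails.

n = 6

n = 1: 1² + 28 = 29, not a perfect square.
n = 2: 2² + 28 = 32, not a perfect square.
n = 3: 3² + 28 = 37, not a perfect square.
n = 4: 4² + 28 = 44, not a perfect square.
n = 5: 5² + 28 = 53, not a perfect square.
n = 6: 6² + 28 = 64 = 8², a perfect square.
So n = 6 is the smallest counterexample.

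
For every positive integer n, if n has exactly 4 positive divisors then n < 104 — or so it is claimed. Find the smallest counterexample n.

A counterexample is any positive integer n such that n has exactly 4 positive divisors but the claim fails; we check each in order.
For n = 6, 8, 10, 14, …, 93, 94, 95 the conclusion holds.
n = 106: τ(106) = 4; 106 ≥ 104.

n = 106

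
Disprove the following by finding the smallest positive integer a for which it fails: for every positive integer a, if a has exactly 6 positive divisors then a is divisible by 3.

A counterexample is any positive integer a such that a has exactly 6 positive divisors but a is not divisible by 3; we check each in order.
For a = 12, 18 the conclusion holds.
a = 20: τ(20) = 6; 20 mod 3 = 2.
So a = 20 is the smallest counterexample.

a = 20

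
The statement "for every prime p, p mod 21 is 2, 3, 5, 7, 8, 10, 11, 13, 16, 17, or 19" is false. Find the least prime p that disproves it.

p = 41

A counterexample is any prime p such that the claim fails; we check each in order.
The first 12 eligible values, up to p = 37, all satisfy the conclusion.
p = 41: 41 mod 21 = 20 — not in {2, 3, 5, 7, 8, 10, 11, 13, 16, 17, 19}.
Thus p = 41 disproves the claim, and no smaller p works.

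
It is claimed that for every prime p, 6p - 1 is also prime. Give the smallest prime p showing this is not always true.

p = 11

Check each prime p in order until 6p - 1 is not prime.
For p = 2, 3, 5, 7 the conclusion holds.
p = 11: 6p - 1 = 65 = 5 × 13, not prime.
Thus p = 11 disproves the claim, and no smaller p works.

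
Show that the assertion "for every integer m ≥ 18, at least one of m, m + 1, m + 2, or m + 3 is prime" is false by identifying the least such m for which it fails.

Check each integer m ≥ 18 in order until m, m + 1, m + 2, m + 3 are all composite.
The first 6 eligible values, up to m = 23, all satisfy the conclusion.
m = 24: 24 = 2 × 12; 25 = 5 × 5; 26 = 2 × 13; 27 = 3 × 9 — all composite.
So m = 24 is the smallest counterexample.

m = 24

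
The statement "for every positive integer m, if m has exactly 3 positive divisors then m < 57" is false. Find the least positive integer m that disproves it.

m = 121

We need the least positive integer m for which m has exactly 3 positive divisors but the claim fails.
For m = 4, 9, 25, 49 the conclusion holds.
m = 121: τ(121) = 3; 121 ≥ 57.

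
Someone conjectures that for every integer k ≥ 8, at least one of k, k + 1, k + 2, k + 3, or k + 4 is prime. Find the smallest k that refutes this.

k = 24

We need the least integer k ≥ 8 for which k, k + 1, k + 2, k + 3, k + 4 are all composite.
The first 16 eligible values, up to k = 23, all satisfy the conclusion.
k = 24: 24 = 2 × 12; 25 = 5 × 5; 26 = 2 × 13; 27 = 3 × 9; 28 = 2 × 14 — all composite.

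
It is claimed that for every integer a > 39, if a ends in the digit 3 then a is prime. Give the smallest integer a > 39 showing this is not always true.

We need the least integer a > 39 for which a ends in the digit 3 but a is not prime.
a = 43: 43 ends in 3 and is prime.
a = 53: 53 ends in 3 and is prime.
a = 63: 63 ends in 3; 63 = 3 × 21, composite.
Thus a = 63 disproves the claim, and no smaller a works.

a = 63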